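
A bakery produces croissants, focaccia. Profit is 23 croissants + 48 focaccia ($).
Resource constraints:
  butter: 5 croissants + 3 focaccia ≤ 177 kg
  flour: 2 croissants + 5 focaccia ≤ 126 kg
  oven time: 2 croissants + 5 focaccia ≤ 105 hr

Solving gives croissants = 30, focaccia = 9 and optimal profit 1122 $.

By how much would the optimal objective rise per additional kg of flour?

0

Check each constraint at x*: butter 177/177 (tight); flour 105/126 (slack 21); oven time 105/105 (tight).
Slack constraints have shadow price 0 (complementary slackness).
Dual feasibility on the basic columns requires 5·y_butter + 2·y_oven time = 23, 3·y_butter + 5·y_oven time = 48.
This yields shadow prices y_butter = 1, y_oven time = 9.
Shadow price of flour = 0.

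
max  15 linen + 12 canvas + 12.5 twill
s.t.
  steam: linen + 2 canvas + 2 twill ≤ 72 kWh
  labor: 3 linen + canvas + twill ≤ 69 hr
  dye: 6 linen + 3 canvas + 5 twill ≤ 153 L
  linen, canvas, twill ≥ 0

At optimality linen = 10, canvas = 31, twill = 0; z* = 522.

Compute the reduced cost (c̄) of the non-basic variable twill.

-3.5

Check each constraint at x*: steam 72/72 (tight); labor 61/69 (slack 8); dye 153/153 (tight).
Slack constraints have shadow price 0 (complementary slackness).
From A_Bᵀ y = c: 1·y_steam + 6·y_dye = 15; 2·y_steam + 3·y_dye = 12.
Solving: y_steam = 3, y_dye = 2.
Reduced cost of twill: c₃ − yᵀa₃ = 12.5 − (3·2 + 2·5) = 12.5 − 16 = -3.5.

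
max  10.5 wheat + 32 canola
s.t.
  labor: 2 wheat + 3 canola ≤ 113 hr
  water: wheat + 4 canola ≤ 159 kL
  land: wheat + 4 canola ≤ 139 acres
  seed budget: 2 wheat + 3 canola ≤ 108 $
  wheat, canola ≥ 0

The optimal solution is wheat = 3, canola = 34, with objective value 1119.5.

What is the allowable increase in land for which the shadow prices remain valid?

5

Binding constraints: land, seed budget. The basis is B = [[1,4],[2,3]] with det -5.
Per unit increase in land, x* moves by d = (-0.6, 0.4).
The basis stays optimal until wheat reaches 0; allowable increase = 5 acres.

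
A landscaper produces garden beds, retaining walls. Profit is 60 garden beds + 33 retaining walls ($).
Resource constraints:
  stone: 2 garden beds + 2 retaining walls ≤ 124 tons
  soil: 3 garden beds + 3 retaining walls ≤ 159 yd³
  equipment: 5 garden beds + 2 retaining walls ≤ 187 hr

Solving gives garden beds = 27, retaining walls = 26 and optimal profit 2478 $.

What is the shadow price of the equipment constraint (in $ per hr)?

At the optimum: stone uses 106 of 124 (slack = 18); soil uses 159 of 159 (binding); equipment uses 187 of 187 (binding).
Since stone is not tight, its dual is 0.
The binding rows give the dual system: 3·y_soil + 5·y_equipment = 60 and 3·y_soil + 2·y_equipment = 33.
This yields shadow prices y_soil = 5, y_equipment = 9.
Shadow price of equipment = 9.

9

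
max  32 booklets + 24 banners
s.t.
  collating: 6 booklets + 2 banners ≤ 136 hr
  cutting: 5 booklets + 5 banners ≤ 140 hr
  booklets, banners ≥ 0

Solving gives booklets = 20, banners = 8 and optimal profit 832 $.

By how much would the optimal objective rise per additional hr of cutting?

Check each constraint at x*: collating 136/136 (tight); cutting 140/140 (tight).
Dual feasibility on the basic columns requires 6·y_collating + 5·y_cutting = 32, 2·y_collating + 5·y_cutting = 24.
Solving: y_collating = 2, y_cutting = 4.
Shadow price of cutting = 4.

4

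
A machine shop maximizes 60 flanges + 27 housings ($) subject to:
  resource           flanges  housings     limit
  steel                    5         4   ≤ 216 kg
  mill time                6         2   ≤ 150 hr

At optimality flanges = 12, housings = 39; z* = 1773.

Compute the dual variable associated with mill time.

At the optimum: steel uses 216 of 216 (binding); mill time uses 150 of 150 (binding).
From A_Bᵀ y = c: 5·y_steel + 6·y_mill time = 60; 4·y_steel + 2·y_mill time = 27.
→ y_steel = 3 and y_mill time = 7.5.
Shadow price of mill time = 7.5.

7.5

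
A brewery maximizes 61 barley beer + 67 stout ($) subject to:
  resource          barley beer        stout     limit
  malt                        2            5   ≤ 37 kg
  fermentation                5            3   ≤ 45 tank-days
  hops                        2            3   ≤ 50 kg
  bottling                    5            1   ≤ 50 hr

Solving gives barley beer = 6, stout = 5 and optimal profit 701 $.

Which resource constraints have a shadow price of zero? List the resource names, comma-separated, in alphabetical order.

bottling, hops

malt: 37/37 (binding)
fermentation: 45/45 (binding)
hops: 27/50 (slack 23)
bottling: 35/50 (slack 15)
By complementary slackness, a constraint with positive slack has shadow price 0 → bottling, hops.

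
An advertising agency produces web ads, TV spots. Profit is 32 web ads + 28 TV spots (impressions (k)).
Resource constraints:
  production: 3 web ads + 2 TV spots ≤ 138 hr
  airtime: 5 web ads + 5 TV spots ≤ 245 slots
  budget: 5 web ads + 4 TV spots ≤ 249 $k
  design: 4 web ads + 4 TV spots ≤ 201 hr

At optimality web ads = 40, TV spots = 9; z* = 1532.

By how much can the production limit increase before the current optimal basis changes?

9

Binding constraints: production, airtime. The basis is B = [[3,2],[5,5]] with det 5.
Per unit increase in production, x* moves by d = (1, -1).
The basis stays optimal until TV spots reaches 0; allowable increase = 9 hr.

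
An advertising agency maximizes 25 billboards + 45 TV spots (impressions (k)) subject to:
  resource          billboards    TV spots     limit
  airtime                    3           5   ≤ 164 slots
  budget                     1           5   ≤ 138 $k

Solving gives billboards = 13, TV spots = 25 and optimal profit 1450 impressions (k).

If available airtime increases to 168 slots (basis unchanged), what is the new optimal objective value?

1482

At the optimum: airtime uses 164 of 164 (binding); budget uses 138 of 138 (binding).
From A_Bᵀ y = c: 3·y_airtime + 1·y_budget = 25; 5·y_airtime + 5·y_budget = 45.
→ y_airtime = 8 and y_budget = 1.
Δz = y_airtime·Δb = 8 × (4) = 32, so new z* = 1450 + 32 = 1482.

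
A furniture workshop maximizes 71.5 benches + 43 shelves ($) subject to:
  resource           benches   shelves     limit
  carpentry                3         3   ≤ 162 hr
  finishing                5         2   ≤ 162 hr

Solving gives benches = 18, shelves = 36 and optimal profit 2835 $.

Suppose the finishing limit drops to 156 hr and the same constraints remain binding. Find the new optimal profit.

2778

Both carpentry and finishing are binding at x*.
From A_Bᵀ y = c: 3·y_carpentry + 5·y_finishing = 71.5; 3·y_carpentry + 2·y_finishing = 43.
This yields shadow prices y_carpentry = 8, y_finishing = 9.5.
Δz = y_finishing·Δb = 9.5 × (-6) = -57, so new z* = 2835 − 57 = 2778.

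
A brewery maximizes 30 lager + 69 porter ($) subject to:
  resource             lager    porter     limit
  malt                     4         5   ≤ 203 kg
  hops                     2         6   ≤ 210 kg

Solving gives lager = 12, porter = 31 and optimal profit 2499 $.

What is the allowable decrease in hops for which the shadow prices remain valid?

Binding constraints: malt, hops. The basis is B = [[4,5],[2,6]] with det 14.
Per unit decrease in hops, x* moves by d = (0.3571, -0.2857).
The basis stays optimal until porter reaches 0; allowable decrease = 108.5 kg.

108.5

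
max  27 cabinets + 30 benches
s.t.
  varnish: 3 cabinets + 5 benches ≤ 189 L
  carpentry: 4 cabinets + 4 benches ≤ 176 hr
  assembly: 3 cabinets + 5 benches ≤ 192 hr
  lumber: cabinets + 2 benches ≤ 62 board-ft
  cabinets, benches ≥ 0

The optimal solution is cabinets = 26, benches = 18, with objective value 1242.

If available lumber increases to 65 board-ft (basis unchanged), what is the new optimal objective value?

Binding: carpentry and lumber. Non-binding: varnish (21 unused), assembly (24 unused).
Since varnish, assembly are not tight, their duals are 0.
Dual feasibility on the basic columns requires 4·y_carpentry + 1·y_lumber = 27, 4·y_carpentry + 2·y_lumber = 30.
→ y_carpentry = 6 and y_lumber = 3.
Δz = y_lumber·Δb = 3 × (3) = 9, so new z* = 1242 + 9 = 1251.

1251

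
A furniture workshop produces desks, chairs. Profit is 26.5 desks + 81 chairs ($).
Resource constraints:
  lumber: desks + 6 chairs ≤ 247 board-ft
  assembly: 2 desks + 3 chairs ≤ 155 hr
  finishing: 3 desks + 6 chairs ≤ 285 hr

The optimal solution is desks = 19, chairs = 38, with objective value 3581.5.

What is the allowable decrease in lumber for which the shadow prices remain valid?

12

Binding constraints: lumber, finishing. The basis is B = [[1,6],[3,6]] with det -12.
Per unit decrease in lumber, x* moves by d = (0.5, -0.25).
The basis stays optimal until assembly becomes binding; allowable decrease = 12 board-ft.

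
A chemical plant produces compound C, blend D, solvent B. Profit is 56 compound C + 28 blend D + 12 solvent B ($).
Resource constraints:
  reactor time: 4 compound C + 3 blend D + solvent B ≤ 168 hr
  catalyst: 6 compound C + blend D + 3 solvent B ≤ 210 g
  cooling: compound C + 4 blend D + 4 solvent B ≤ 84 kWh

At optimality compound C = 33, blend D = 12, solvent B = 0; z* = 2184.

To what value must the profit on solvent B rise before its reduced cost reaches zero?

At the optimum: reactor time uses 168 of 168 (binding); catalyst uses 210 of 210 (binding); cooling uses 81 of 84 (slack = 3).
By complementary slackness, y = 0 for the non-binding constraint.
From A_Bᵀ y = c: 4·y_reactor time + 6·y_catalyst = 56; 3·y_reactor time + 1·y_catalyst = 28.
This yields shadow prices y_reactor time = 8, y_catalyst = 4.
solvent B enters the basis when its profit ≥ yᵀa₃ = 8·1 + 4·3 = 20.

20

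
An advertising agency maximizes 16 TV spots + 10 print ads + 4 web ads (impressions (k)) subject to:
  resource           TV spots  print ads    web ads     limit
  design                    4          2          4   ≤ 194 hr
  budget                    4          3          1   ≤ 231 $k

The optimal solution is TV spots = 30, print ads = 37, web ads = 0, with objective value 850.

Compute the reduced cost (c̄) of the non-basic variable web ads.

-6

At the optimum: design uses 194 of 194 (binding); budget uses 231 of 231 (binding).
From A_Bᵀ y = c: 4·y_design + 4·y_budget = 16; 2·y_design + 3·y_budget = 10.
Solving: y_design = 2, y_budget = 2.
Reduced cost of web ads: c₃ − yᵀa₃ = 4 − (2·4 + 2·1) = 4 − 10 = -6.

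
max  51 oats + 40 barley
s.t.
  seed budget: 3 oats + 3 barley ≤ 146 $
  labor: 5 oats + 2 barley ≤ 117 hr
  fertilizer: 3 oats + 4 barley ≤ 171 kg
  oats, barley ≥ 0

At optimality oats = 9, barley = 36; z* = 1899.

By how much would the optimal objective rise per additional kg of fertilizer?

At the optimum: seed budget uses 135 of 146 (slack = 11); labor uses 117 of 117 (binding); fertilizer uses 171 of 171 (binding).
Slack constraints have shadow price 0 (complementary slackness).
Dual feasibility on the basic columns requires 5·y_labor + 3·y_fertilizer = 51, 2·y_labor + 4·y_fertilizer = 40.
This yields shadow prices y_labor = 6, y_fertilizer = 7.
Shadow price of fertilizer = 7.

7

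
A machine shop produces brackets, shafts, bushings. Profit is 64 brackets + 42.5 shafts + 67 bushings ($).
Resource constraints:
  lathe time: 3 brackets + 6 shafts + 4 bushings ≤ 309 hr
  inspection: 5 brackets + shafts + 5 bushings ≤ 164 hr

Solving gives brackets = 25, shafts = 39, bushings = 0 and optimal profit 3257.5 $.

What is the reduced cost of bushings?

-2.5

Check each constraint at x*: lathe time 309/309 (tight); inspection 164/164 (tight).
From A_Bᵀ y = c: 3·y_lathe time + 5·y_inspection = 64; 6·y_lathe time + 1·y_inspection = 42.5.
This yields shadow prices y_lathe time = 5.5, y_inspection = 9.5.
Reduced cost of bushings: c₃ − yᵀa₃ = 67 − (5.5·4 + 9.5·5) = 67 − 69.5 = -2.5.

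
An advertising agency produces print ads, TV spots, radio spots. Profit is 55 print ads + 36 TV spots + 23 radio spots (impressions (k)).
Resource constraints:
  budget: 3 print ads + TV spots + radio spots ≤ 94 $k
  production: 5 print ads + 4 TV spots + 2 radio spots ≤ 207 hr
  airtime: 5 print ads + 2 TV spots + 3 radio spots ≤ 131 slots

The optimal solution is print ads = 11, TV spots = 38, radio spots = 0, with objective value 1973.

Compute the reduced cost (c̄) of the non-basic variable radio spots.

At the optimum: budget uses 71 of 94 (slack = 23); production uses 207 of 207 (binding); airtime uses 131 of 131 (binding).
By complementary slackness, y = 0 for the non-binding constraint.
From A_Bᵀ y = c: 5·y_production + 5·y_airtime = 55; 4·y_production + 2·y_airtime = 36.
→ y_production = 7 and y_airtime = 4.
Reduced cost of radio spots: c₃ − yᵀa₃ = 23 − (7·2 + 4·3) = 23 − 26 = -3.

-3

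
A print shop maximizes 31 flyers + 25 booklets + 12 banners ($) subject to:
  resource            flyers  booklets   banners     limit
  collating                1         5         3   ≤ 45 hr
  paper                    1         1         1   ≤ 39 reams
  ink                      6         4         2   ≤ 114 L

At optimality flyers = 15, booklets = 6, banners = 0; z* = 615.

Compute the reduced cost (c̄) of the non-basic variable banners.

At the optimum: collating uses 45 of 45 (binding); paper uses 21 of 39 (slack = 18); ink uses 114 of 114 (binding).
Slack constraints have shadow price 0 (complementary slackness).
From A_Bᵀ y = c: 1·y_collating + 6·y_ink = 31; 5·y_collating + 4·y_ink = 25.
→ y_collating = 1 and y_ink = 5.
Reduced cost of banners: c₃ − yᵀa₃ = 12 − (1·3 + 5·2) = 12 − 13 = -1.

-1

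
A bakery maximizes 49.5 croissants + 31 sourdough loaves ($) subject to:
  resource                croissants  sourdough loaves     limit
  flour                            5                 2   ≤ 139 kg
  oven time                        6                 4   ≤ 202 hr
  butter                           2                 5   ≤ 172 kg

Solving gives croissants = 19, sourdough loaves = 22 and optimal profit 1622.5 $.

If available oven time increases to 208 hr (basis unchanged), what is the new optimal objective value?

1664.5

At the optimum: flour uses 139 of 139 (binding); oven time uses 202 of 202 (binding); butter uses 148 of 172 (slack = 24).
Since butter is not tight, its dual is 0.
The binding rows give the dual system: 5·y_flour + 6·y_oven time = 49.5 and 2·y_flour + 4·y_oven time = 31.
→ y_flour = 1.5 and y_oven time = 7.
Δz = y_oven time·Δb = 7 × (6) = 42, so new z* = 1622.5 + 42 = 1664.5.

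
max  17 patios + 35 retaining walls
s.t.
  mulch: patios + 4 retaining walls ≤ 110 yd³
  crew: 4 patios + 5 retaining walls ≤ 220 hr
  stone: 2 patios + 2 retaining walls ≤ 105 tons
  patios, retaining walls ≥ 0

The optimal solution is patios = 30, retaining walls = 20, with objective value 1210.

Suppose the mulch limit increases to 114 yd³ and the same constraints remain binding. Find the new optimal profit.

At the optimum: mulch uses 110 of 110 (binding); crew uses 220 of 220 (binding); stone uses 100 of 105 (slack = 5).
Since stone is not tight, its dual is 0.
From A_Bᵀ y = c: 1·y_mulch + 4·y_crew = 17; 4·y_mulch + 5·y_crew = 35.
→ y_mulch = 5 and y_crew = 3.
Δz = y_mulch·Δb = 5 × (4) = 20, so new z* = 1210 + 20 = 1230.

1230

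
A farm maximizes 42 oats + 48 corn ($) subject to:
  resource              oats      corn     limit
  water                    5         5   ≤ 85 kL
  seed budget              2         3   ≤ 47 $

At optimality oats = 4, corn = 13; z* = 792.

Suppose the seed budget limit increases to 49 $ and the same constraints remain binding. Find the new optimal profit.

804

Both water and seed budget are binding at x*.
The binding rows give the dual system: 5·y_water + 2·y_seed budget = 42 and 5·y_water + 3·y_seed budget = 48.
This yields shadow prices y_water = 6, y_seed budget = 6.
Δz = y_seed budget·Δb = 6 × (2) = 12, so new z* = 792 + 12 = 804.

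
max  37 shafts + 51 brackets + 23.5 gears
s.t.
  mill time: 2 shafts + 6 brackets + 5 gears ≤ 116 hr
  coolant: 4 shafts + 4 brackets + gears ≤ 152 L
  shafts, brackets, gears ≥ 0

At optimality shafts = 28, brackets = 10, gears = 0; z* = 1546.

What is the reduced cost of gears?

-1.5

Check each constraint at x*: mill time 116/116 (tight); coolant 152/152 (tight).
Dual feasibility on the basic columns requires 2·y_mill time + 4·y_coolant = 37, 6·y_mill time + 4·y_coolant = 51.
Solving: y_mill time = 3.5, y_coolant = 7.5.
Reduced cost of gears: c₃ − yᵀa₃ = 23.5 − (3.5·5 + 7.5·1) = 23.5 − 25 = -1.5.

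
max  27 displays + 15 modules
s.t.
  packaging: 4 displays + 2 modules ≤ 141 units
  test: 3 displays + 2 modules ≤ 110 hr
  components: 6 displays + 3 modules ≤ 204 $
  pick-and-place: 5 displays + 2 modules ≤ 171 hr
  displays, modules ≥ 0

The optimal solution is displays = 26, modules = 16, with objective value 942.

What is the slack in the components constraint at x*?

0

components used = 6·26 + 3·16 = 204; slack = 204 − 204 = 0.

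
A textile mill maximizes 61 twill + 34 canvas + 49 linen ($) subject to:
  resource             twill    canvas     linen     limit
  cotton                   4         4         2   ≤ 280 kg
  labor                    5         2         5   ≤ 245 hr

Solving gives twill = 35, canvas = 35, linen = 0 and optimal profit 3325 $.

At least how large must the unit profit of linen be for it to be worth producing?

53

At the optimum: cotton uses 280 of 280 (binding); labor uses 245 of 245 (binding).
From A_Bᵀ y = c: 4·y_cotton + 5·y_labor = 61; 4·y_cotton + 2·y_labor = 34.
This yields shadow prices y_cotton = 4, y_labor = 9.
linen enters the basis when its profit ≥ yᵀa₃ = 4·2 + 9·5 = 53.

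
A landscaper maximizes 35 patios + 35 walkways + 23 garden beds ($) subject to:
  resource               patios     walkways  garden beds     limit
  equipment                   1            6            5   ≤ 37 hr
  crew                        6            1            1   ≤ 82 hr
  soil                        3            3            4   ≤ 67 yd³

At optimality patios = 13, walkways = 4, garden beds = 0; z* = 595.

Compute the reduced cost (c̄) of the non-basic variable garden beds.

-7

Check each constraint at x*: equipment 37/37 (tight); crew 82/82 (tight); soil 51/67 (slack 16).
Slack constraints have shadow price 0 (complementary slackness).
Dual feasibility on the basic columns requires 1·y_equipment + 6·y_crew = 35, 6·y_equipment + 1·y_crew = 35.
This yields shadow prices y_equipment = 5, y_crew = 5.
Reduced cost of garden beds: c₃ − yᵀa₃ = 23 − (5·5 + 5·1) = 23 − 30 = -7.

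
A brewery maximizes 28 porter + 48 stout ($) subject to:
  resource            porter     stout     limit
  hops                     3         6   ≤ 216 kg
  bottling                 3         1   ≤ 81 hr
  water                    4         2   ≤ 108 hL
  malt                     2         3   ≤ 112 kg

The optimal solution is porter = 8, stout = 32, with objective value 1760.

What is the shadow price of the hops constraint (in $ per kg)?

4

Binding: hops and malt. Non-binding: bottling (25 unused), water (12 unused).
Slack constraints have shadow price 0 (complementary slackness).
Dual feasibility on the basic columns requires 3·y_hops + 2·y_malt = 28, 6·y_hops + 3·y_malt = 48.
→ y_hops = 4 and y_malt = 8.
Shadow price of hops = 4.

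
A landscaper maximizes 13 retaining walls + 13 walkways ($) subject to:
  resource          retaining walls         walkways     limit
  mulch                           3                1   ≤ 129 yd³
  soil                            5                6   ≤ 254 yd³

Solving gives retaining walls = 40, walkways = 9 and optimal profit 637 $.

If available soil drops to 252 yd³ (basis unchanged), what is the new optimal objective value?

At the optimum: mulch uses 129 of 129 (binding); soil uses 254 of 254 (binding).
From A_Bᵀ y = c: 3·y_mulch + 5·y_soil = 13; 1·y_mulch + 6·y_soil = 13.
This yields shadow prices y_mulch = 1, y_soil = 2.
Δz = y_soil·Δb = 2 × (-2) = -4, so new z* = 637 − 4 = 633.

633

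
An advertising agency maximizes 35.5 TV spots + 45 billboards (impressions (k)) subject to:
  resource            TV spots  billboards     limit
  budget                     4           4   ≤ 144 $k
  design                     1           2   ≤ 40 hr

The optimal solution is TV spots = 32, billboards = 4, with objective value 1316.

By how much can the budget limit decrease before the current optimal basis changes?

Binding constraints: budget, design. The basis is B = [[4,4],[1,2]] with det 4.
Per unit decrease in budget, x* moves by d = (-0.5, 0.25).
The basis stays optimal until TV spots reaches 0; allowable decrease = 64 $k.

64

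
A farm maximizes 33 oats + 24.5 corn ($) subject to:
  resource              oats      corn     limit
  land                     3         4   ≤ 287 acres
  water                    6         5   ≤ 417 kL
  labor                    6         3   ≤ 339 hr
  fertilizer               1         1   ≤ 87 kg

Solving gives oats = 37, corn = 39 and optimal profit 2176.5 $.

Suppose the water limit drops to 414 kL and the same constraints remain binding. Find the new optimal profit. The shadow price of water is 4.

2164.5

Δb = -3, so new z* = 2176.5 + (4)·(-3) = 2176.5 − 12 = 2164.5.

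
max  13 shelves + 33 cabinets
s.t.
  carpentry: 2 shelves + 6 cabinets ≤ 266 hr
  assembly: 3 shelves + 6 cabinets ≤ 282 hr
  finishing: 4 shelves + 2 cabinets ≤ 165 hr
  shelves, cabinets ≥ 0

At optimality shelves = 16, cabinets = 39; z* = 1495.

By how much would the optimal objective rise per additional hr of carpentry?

At the optimum: carpentry uses 266 of 266 (binding); assembly uses 282 of 282 (binding); finishing uses 142 of 165 (slack = 23).
Since finishing is not tight, its dual is 0.
From A_Bᵀ y = c: 2·y_carpentry + 3·y_assembly = 13; 6·y_carpentry + 6·y_assembly = 33.
→ y_carpentry = 3.5 and y_assembly = 2.
Shadow price of carpentry = 3.5.

3.5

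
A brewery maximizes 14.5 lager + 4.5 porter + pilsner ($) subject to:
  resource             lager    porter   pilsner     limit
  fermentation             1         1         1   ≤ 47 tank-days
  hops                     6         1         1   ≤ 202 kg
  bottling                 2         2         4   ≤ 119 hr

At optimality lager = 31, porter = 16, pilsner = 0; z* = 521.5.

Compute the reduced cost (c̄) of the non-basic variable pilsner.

-3.5

At the optimum: fermentation uses 47 of 47 (binding); hops uses 202 of 202 (binding); bottling uses 94 of 119 (slack = 25).
By complementary slackness, y = 0 for the non-binding constraint.
Dual feasibility on the basic columns requires 1·y_fermentation + 6·y_hops = 14.5, 1·y_fermentation + 1·y_hops = 4.5.
Solving: y_fermentation = 2.5, y_hops = 2.
Reduced cost of pilsner: c₃ − yᵀa₃ = 1 − (2.5·1 + 2·1) = 1 − 4.5 = -3.5.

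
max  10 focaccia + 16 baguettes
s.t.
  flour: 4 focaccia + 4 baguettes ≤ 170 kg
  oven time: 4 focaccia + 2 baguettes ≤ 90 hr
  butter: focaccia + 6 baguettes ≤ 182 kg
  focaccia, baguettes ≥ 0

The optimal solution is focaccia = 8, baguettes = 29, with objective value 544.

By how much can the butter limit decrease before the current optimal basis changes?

Binding constraints: oven time, butter. The basis is B = [[4,2],[1,6]] with det 22.
Per unit decrease in butter, x* moves by d = (0.0909, -0.1818).
The basis stays optimal until baguettes reaches 0; allowable decrease = 159.5 kg.

159.5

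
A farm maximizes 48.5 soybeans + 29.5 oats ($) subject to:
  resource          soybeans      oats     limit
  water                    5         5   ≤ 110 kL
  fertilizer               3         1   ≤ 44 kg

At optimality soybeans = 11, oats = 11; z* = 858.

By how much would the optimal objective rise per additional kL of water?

Check each constraint at x*: water 110/110 (tight); fertilizer 44/44 (tight).
From A_Bᵀ y = c: 5·y_water + 3·y_fertilizer = 48.5; 5·y_water + 1·y_fertilizer = 29.5.
→ y_water = 4 and y_fertilizer = 9.5.
Shadow price of water = 4.

4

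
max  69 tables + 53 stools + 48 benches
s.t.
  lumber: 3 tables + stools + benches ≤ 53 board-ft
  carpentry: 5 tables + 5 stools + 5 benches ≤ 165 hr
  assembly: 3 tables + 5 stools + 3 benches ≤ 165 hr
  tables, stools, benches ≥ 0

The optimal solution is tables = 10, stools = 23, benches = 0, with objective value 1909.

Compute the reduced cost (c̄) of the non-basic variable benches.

-5

At the optimum: lumber uses 53 of 53 (binding); carpentry uses 165 of 165 (binding); assembly uses 145 of 165 (slack = 20).
By complementary slackness, y = 0 for the non-binding constraint.
Dual feasibility on the basic columns requires 3·y_lumber + 5·y_carpentry = 69, 1·y_lumber + 5·y_carpentry = 53.
→ y_lumber = 8 and y_carpentry = 9.
Reduced cost of benches: c₃ − yᵀa₃ = 48 − (8·1 + 9·5) = 48 − 53 = -5.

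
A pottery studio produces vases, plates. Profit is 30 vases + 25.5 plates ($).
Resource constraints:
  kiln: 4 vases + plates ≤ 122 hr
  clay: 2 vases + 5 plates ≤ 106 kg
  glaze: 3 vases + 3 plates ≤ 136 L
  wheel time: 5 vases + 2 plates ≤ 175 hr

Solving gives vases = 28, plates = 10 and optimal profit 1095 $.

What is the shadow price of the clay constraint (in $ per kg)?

4

Check each constraint at x*: kiln 122/122 (tight); clay 106/106 (tight); glaze 114/136 (slack 22); wheel time 160/175 (slack 15).
Since glaze, wheel time are not tight, their duals are 0.
From A_Bᵀ y = c: 4·y_kiln + 2·y_clay = 30; 1·y_kiln + 5·y_clay = 25.5.
This yields shadow prices y_kiln = 5.5, y_clay = 4.
Shadow price of clay = 4.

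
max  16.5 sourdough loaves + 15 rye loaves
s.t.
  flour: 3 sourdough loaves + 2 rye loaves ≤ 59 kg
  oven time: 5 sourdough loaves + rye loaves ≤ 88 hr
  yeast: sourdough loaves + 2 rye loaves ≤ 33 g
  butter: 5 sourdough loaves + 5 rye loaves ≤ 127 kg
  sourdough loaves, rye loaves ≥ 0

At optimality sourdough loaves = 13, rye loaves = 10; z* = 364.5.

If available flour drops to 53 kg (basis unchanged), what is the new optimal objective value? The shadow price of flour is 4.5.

337.5

Δb = -6, so new z* = 364.5 + (4.5)·(-6) = 364.5 − 27 = 337.5.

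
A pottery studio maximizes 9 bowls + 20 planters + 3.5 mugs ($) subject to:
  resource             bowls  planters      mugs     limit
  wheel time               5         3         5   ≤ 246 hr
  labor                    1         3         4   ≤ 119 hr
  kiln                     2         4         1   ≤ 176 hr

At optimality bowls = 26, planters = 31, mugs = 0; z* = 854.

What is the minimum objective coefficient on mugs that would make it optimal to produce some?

11.5

At the optimum: wheel time uses 223 of 246 (slack = 23); labor uses 119 of 119 (binding); kiln uses 176 of 176 (binding).
Since wheel time is not tight, its dual is 0.
The binding rows give the dual system: 1·y_labor + 2·y_kiln = 9 and 3·y_labor + 4·y_kiln = 20.
Solving: y_labor = 2, y_kiln = 3.5.
mugs enters the basis when its profit ≥ yᵀa₃ = 2·4 + 3.5·1 = 11.5.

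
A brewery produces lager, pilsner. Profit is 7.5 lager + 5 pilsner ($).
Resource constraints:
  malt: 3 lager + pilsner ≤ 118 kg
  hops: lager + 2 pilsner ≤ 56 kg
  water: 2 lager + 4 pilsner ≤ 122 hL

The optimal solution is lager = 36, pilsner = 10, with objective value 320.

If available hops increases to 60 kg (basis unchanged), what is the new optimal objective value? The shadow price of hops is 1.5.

326

Δb = 4, so new z* = 320 + (1.5)·(4) = 320 + 6 = 326.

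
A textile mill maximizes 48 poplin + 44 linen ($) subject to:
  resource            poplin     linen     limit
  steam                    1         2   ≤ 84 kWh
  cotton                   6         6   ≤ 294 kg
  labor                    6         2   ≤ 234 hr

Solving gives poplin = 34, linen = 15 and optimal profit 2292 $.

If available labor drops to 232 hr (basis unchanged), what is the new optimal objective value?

Binding: cotton and labor. Non-binding: steam (20 unused).
Since steam is not tight, its dual is 0.
The binding rows give the dual system: 6·y_cotton + 6·y_labor = 48 and 6·y_cotton + 2·y_labor = 44.
This yields shadow prices y_cotton = 7, y_labor = 1.
Δz = y_labor·Δb = 1 × (-2) = -2, so new z* = 2292 − 2 = 2290.

2290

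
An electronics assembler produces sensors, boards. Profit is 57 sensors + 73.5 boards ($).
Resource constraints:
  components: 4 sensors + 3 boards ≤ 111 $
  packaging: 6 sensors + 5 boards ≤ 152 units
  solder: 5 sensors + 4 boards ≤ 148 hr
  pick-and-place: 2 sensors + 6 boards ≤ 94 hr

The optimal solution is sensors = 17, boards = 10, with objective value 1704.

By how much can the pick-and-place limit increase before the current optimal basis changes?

Binding constraints: packaging, pick-and-place. The basis is B = [[6,5],[2,6]] with det 26.
Per unit increase in pick-and-place, x* moves by d = (-0.1923, 0.2308).
The basis stays optimal until sensors reaches 0; allowable increase = 88.4 hr.

88.4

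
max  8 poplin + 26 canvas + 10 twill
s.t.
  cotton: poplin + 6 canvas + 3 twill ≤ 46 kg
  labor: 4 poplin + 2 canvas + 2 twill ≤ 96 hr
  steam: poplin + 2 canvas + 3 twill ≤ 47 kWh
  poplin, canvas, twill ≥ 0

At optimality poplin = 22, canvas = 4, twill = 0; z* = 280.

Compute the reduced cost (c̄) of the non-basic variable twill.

Check each constraint at x*: cotton 46/46 (tight); labor 96/96 (tight); steam 30/47 (slack 17).
Since steam is not tight, its dual is 0.
From A_Bᵀ y = c: 1·y_cotton + 4·y_labor = 8; 6·y_cotton + 2·y_labor = 26.
→ y_cotton = 4 and y_labor = 1.
Reduced cost of twill: c₃ − yᵀa₃ = 10 − (4·3 + 1·2) = 10 − 14 = -4.

-4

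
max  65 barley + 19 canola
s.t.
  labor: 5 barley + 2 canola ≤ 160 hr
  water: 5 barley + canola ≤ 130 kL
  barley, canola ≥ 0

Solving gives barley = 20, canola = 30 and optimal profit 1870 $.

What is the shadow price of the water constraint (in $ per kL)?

7

At the optimum: labor uses 160 of 160 (binding); water uses 130 of 130 (binding).
The binding rows give the dual system: 5·y_labor + 5·y_water = 65 and 2·y_labor + 1·y_water = 19.
This yields shadow prices y_labor = 6, y_water = 7.
Shadow price of water = 7.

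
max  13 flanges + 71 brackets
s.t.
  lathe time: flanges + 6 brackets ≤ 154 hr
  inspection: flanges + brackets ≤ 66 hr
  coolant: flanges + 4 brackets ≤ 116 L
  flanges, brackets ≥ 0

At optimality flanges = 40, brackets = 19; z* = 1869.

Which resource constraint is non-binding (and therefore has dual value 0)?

inspection

lathe time: 154/154 (binding)
inspection: 59/66 (slack 7)
coolant: 116/116 (binding)
By complementary slackness, a constraint with positive slack has shadow price 0 → inspection.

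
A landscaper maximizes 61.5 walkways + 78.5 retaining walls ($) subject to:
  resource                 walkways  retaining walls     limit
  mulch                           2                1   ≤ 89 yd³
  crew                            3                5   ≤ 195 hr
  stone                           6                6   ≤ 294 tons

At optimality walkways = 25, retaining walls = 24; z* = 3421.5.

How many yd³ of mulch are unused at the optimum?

15

mulch used = 2·25 + 1·24 = 74; slack = 89 − 74 = 15.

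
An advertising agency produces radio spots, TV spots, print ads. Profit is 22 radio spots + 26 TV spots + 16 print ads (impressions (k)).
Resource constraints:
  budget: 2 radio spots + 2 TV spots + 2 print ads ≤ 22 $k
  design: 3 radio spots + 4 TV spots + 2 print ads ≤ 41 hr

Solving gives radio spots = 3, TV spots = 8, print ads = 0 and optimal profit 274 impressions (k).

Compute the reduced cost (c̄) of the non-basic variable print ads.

-2

Check each constraint at x*: budget 22/22 (tight); design 41/41 (tight).
Dual feasibility on the basic columns requires 2·y_budget + 3·y_design = 22, 2·y_budget + 4·y_design = 26.
→ y_budget = 5 and y_design = 4.
Reduced cost of print ads: c₃ − yᵀa₃ = 16 − (5·2 + 4·2) = 16 − 18 = -2.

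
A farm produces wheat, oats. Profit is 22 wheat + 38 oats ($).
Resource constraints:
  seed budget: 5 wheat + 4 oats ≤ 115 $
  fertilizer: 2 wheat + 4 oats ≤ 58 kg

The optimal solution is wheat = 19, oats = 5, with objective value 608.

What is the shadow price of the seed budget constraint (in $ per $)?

1

At the optimum: seed budget uses 115 of 115 (binding); fertilizer uses 58 of 58 (binding).
From A_Bᵀ y = c: 5·y_seed budget + 2·y_fertilizer = 22; 4·y_seed budget + 4·y_fertilizer = 38.
Solving: y_seed budget = 1, y_fertilizer = 8.5.
Shadow price of seed budget = 1.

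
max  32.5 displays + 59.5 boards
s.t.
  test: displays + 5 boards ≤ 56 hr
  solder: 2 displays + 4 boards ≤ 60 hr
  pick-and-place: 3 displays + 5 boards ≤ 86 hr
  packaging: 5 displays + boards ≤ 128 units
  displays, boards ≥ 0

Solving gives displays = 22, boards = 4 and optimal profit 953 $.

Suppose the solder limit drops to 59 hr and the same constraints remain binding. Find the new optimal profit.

Check each constraint at x*: test 42/56 (slack 14); solder 60/60 (tight); pick-and-place 86/86 (tight); packaging 114/128 (slack 14).
Slack constraints have shadow price 0 (complementary slackness).
The binding rows give the dual system: 2·y_solder + 3·y_pick-and-place = 32.5 and 4·y_solder + 5·y_pick-and-place = 59.5.
→ y_solder = 8 and y_pick-and-place = 5.5.
Δz = y_solder·Δb = 8 × (-1) = -8, so new z* = 953 − 8 = 945.

945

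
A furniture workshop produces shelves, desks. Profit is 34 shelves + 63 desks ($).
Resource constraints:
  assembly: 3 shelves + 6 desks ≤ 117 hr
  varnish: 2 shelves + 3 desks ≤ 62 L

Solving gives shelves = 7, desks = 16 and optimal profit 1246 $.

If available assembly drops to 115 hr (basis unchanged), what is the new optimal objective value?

Both assembly and varnish are binding at x*.
From A_Bᵀ y = c: 3·y_assembly + 2·y_varnish = 34; 6·y_assembly + 3·y_varnish = 63.
This yields shadow prices y_assembly = 8, y_varnish = 5.
Δz = y_assembly·Δb = 8 × (-2) = -16, so new z* = 1246 − 16 = 1230.

1230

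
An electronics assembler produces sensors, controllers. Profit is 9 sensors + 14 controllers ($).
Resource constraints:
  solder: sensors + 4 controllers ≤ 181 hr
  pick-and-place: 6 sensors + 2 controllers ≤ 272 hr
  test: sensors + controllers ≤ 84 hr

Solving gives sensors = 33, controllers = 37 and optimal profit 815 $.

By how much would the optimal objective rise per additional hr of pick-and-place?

1

At the optimum: solder uses 181 of 181 (binding); pick-and-place uses 272 of 272 (binding); test uses 70 of 84 (slack = 14).
Since test is not tight, its dual is 0.
From A_Bᵀ y = c: 1·y_solder + 6·y_pick-and-place = 9; 4·y_solder + 2·y_pick-and-place = 14.
→ y_solder = 3 and y_pick-and-place = 1.
Shadow price of pick-and-place = 1.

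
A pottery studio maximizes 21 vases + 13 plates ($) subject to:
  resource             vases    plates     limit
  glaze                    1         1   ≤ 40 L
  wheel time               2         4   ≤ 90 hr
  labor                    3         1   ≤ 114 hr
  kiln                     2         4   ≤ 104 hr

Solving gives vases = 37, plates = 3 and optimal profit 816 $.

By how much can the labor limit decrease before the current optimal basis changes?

4

Binding constraints: glaze, labor. The basis is B = [[1,1],[3,1]] with det -2.
Per unit decrease in labor, x* moves by d = (-0.5, 0.5).
The basis stays optimal until wheel time becomes binding; allowable decrease = 4 hr.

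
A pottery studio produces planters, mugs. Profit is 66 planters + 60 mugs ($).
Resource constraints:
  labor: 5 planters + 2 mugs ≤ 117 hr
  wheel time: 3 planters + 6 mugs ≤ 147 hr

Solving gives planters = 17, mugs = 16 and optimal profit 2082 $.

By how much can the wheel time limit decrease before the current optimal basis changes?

76.8

Binding constraints: labor, wheel time. The basis is B = [[5,2],[3,6]] with det 24.
Per unit decrease in wheel time, x* moves by d = (0.0833, -0.2083).
The basis stays optimal until mugs reaches 0; allowable decrease = 76.8 hr.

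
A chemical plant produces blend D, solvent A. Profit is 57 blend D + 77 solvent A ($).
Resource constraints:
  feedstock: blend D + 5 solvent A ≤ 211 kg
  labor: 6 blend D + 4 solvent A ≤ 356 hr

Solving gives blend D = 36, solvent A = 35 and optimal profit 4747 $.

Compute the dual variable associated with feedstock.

Both feedstock and labor are binding at x*.
The binding rows give the dual system: 1·y_feedstock + 6·y_labor = 57 and 5·y_feedstock + 4·y_labor = 77.
This yields shadow prices y_feedstock = 9, y_labor = 8.
Shadow price of feedstock = 9.

9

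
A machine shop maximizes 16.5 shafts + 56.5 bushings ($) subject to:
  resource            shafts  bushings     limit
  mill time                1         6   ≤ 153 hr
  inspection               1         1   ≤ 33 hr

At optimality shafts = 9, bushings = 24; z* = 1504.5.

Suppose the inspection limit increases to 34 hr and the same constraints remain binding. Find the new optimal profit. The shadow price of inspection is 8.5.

Δb = 1, so new z* = 1504.5 + (8.5)·(1) = 1504.5 + 8.5 = 1513.

1513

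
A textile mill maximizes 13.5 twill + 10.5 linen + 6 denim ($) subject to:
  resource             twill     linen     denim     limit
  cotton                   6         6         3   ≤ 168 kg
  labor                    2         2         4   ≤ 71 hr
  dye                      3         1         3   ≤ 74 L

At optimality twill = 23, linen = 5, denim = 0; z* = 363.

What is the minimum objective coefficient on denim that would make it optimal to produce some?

Check each constraint at x*: cotton 168/168 (tight); labor 56/71 (slack 15); dye 74/74 (tight).
Slack constraints have shadow price 0 (complementary slackness).
The binding rows give the dual system: 6·y_cotton + 3·y_dye = 13.5 and 6·y_cotton + 1·y_dye = 10.5.
Solving: y_cotton = 1.5, y_dye = 1.5.
denim enters the basis when its profit ≥ yᵀa₃ = 1.5·3 + 1.5·3 = 9.

9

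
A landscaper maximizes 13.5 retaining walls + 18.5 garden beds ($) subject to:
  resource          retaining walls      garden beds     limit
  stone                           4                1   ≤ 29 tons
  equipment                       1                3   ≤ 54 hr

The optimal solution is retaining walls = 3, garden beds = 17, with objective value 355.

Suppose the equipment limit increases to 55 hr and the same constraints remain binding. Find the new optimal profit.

At the optimum: stone uses 29 of 29 (binding); equipment uses 54 of 54 (binding).
From A_Bᵀ y = c: 4·y_stone + 1·y_equipment = 13.5; 1·y_stone + 3·y_equipment = 18.5.
This yields shadow prices y_stone = 2, y_equipment = 5.5.
Δz = y_equipment·Δb = 5.5 × (1) = 5.5, so new z* = 355 + 5.5 = 360.5.

360.5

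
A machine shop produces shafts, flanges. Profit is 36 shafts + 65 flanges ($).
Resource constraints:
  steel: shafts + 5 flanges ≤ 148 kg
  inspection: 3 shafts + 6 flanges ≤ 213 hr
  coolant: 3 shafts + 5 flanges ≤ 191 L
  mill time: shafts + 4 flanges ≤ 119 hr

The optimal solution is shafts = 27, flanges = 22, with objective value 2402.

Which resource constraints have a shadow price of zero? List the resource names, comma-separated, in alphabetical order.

steel: 137/148 (slack 11)
inspection: 213/213 (binding)
coolant: 191/191 (binding)
mill time: 115/119 (slack 4)
By complementary slackness, a constraint with positive slack has shadow price 0 → mill time, steel.

mill time, steel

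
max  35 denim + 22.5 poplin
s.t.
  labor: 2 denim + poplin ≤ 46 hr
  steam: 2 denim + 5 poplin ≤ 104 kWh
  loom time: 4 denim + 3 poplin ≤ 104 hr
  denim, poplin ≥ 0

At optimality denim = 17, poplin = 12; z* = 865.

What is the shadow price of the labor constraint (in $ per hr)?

At the optimum: labor uses 46 of 46 (binding); steam uses 94 of 104 (slack = 10); loom time uses 104 of 104 (binding).
Since steam is not tight, its dual is 0.
From A_Bᵀ y = c: 2·y_labor + 4·y_loom time = 35; 1·y_labor + 3·y_loom time = 22.5.
Solving: y_labor = 7.5, y_loom time = 5.
Shadow price of labor = 7.5.

7.5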